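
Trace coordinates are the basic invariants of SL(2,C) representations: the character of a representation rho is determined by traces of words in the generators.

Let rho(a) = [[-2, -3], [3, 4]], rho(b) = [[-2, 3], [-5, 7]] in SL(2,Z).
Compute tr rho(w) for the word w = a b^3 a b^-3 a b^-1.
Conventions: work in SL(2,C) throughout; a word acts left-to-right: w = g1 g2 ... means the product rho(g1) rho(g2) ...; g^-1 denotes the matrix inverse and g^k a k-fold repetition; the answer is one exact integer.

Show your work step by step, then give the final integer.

rho(a) = [[-2, -3], [3, 4]]
... * rho(b) = [[-2, 3], [-5, 7]]  ->  [[19, -27], [-26, 37]]
... * rho(b) = [[-2, 3], [-5, 7]]  ->  [[97, -132], [-133, 181]]
... * rho(b) = [[-2, 3], [-5, 7]]  ->  [[466, -633], [-639, 868]]
... * rho(a) = [[-2, -3], [3, 4]]  ->  [[-2831, -3930], [3882, 5389]]
... * rho(b^-1) = [[7, -3], [5, -2]]  ->  [[-39467, 16353], [54119, -22424]]
... * rho(b^-1) = [[7, -3], [5, -2]]  ->  [[-194504, 85695], [266713, -117509]]
... * rho(b^-1) = [[7, -3], [5, -2]]  ->  [[-933053, 412122], [1279446, -565121]]
... * rho(a) = [[-2, -3], [3, 4]]  ->  [[3102472, 4447647], [-4254255, -6098822]]
... * rho(b^-1) = [[7, -3], [5, -2]]  ->  [[43955539, -18202710], [-60273895, 24960409]]
tr = 43955539 + 24960409 = 68915948

68915948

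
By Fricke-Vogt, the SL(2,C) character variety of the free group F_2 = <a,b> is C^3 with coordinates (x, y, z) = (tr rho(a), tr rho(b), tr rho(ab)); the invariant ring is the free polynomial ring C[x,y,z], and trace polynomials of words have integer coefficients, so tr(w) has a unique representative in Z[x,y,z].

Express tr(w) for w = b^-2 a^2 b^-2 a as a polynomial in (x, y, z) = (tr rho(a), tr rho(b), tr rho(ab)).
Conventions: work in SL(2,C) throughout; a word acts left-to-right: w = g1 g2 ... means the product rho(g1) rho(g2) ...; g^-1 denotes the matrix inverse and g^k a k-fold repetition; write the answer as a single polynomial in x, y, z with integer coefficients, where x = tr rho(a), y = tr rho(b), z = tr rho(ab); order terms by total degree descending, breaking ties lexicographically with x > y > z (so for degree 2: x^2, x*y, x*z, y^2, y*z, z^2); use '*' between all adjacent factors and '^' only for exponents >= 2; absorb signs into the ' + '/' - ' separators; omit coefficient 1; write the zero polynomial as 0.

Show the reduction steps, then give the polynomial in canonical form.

tr(a^2) = tr(a) tr(a) - tr(1) = x^2 - 2
tr(a^3) = tr(a) tr(a^2) - tr(a) = x^3 - 3*x
tr(a b a) = tr(a) tr(b a) - tr(b) = x*z - y
tr(a^3 b) = tr(a) tr(a b a) - tr(a b) = x^2*z - x*y - z
tr(a b^-1 a^2) = tr(a^3) tr(b) - tr(a^3 b) = x^3*y - x^2*z - 2*x*y + z
tr(b a b a) = tr(b a) tr(b a) - tr(1)   [split at repeated b] = z^2 - 2
tr(b a b) = tr(b) tr(a b) - tr(a) = y*z - x
tr(a^2 b a b) = tr(a) tr(b a b a) - tr(b a b) = x*z^2 - y*z - x
tr(a b^-1 a^2 b) = tr(a^2 b a) tr(b) - tr(a^2 b a b) = x^2*y*z - x*y^2 - x*z^2 + x
tr(b^-1 a^2 b^-1 a) = tr(a b^-1 a^2) tr(b) - tr(a b^-1 a^2 b) = x^3*y^2 - 2*x^2*y*z - x*y^2 + x*z^2 + y*z - x
tr(b^-1 a b^-2 a^2) = tr(b^-1 a^2 b^-1 a) tr(b) - tr(b^-1 a^2 b^-1 a b) = x^3*y^3 - 2*x^2*y^2*z - x^3*y - x*y^3 + x*y*z^2 + x^2*z + y^2*z + x*y - z
tr(a b^-2 a^2) = tr(a^3 b^-1) tr(b) - tr(a^3) = x^3*y^2 - x^2*y*z - x^3 - 2*x*y^2 + y*z + 3*x
tr(b^-2 a^2 b^-2 a) = tr(b^-1 a b^-2 a^2) tr(b) - tr(b^-1 a b^-2 a^2 b) = x^3*y^4 - 2*x^2*y^3*z - 2*x^3*y^2 - x*y^4 + x*y^2*z^2 + 2*x^2*y*z + y^3*z + x^3 + 3*x*y^2 - 2*y*z - 3*x

x^3*y^4 - 2*x^2*y^3*z - 2*x^3*y^2 - x*y^4 + x*y^2*z^2 + 2*x^2*y*z + y^3*z + x^3 + 3*x*y^2 - 2*y*z - 3*x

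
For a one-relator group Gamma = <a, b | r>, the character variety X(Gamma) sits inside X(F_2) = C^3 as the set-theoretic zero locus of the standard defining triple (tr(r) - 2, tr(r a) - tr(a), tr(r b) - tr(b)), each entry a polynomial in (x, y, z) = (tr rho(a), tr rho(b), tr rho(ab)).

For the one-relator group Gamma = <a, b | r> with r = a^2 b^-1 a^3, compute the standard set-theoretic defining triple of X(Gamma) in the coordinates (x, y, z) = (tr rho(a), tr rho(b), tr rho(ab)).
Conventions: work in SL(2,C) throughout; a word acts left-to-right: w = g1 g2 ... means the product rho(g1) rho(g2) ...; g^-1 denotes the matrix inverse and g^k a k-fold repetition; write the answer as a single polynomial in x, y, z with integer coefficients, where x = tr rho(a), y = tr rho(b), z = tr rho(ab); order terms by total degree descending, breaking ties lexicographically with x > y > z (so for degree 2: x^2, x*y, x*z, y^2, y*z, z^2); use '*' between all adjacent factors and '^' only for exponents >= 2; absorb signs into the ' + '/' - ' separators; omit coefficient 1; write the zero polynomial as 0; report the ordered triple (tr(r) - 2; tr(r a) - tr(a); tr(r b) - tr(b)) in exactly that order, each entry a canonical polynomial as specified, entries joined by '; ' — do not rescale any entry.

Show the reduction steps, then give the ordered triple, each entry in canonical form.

trace(a^2) = trace(a)*trace(a) - trace(1)   [square of a] = x^2 - 2
trace(a^3) = trace(a)*trace(a^2) - trace(a)   [square of a] = x^3 - 3*x
trace(a^4) = trace(a)*trace(a^3) - trace(a^2)   [square of a] = x^4 - 4*x^2 + 2
trace(a^5) = trace(a)*trace(a^4) - trace(a^3)   [square of a] = x^5 - 5*x^3 + 5*x
trace(b a^2) = trace(a)*trace(b a) - trace(b)   [square of a] = x*z - y
trace(a^2 b a) = trace(a)*trace(b a^2) - trace(b a)   [square of a] = x^2*z - x*y - z
trace(b a^4) = trace(a)*trace(a^2 b a) - trace(a^2 b)   [square of a] = x^3*z - x^2*y - 2*x*z + y
trace(a^5 b) = trace(a)*trace(b a^4) - trace(b a^3)   [square of a] = x^4*z - x^3*y - 3*x^2*z + 2*x*y + z
trace(a^2 b^-1 a^3) = trace(a^5)*trace(b) - trace(a^5 b)   [inverse elimination on b] = x^5*y - x^4*z - 4*x^3*y + 3*x^2*z + 3*x*y - z
trace(a^6) = trace(a)*trace(a^5) - trace(a^4)   [square of a] = x^6 - 6*x^4 + 9*x^2 - 2
trace(a^6 b) = trace(a)*trace(a^2 b a^3) - trace(a^2 b a^2)   [square of a] = x^5*z - x^4*y - 4*x^3*z + 3*x^2*y + 3*x*z - y
trace(a^2 b^-1 a^4) = trace(a^6)*trace(b) - trace(a^6 b)   [inverse elimination on b] = x^6*y - x^5*z - 5*x^4*y + 4*x^3*z + 6*x^2*y - 3*x*z - y
trace(b a b a) = trace(b a)*trace(b a) - trace(1)   [split at a repeated b] = z^2 - 2
trace(b a b) = trace(b)*trace(a b) - trace(a)   [square of b] = y*z - x
trace(b a b a^2) = trace(a)*trace(b a b a) - trace(b a b)   [square of a] = x*z^2 - y*z - x
trace(b a^3 b a) = trace(a)*trace(b a b a^2) - trace(b a b a)   [square of a] = x^2*z^2 - x*y*z - x^2 - z^2 + 2
trace(b^2 a^2) = trace(b)*trace(a^2 b) - trace(a^2)   [square of b] = x*y*z - x^2 - y^2 + 2
trace(b a^3 b) = trace(a)*trace(b^2 a^2) - trace(b^2 a)   [square of a] = x^2*y*z - x^3 - x*y^2 - y*z + 3*x
trace(a^3 b a^2 b) = trace(a)*trace(b a^3 b a) - trace(b a^3 b)   [square of a] = x^3*z^2 - 2*x^2*y*z + x*y^2 - x*z^2 + y*z - x
trace(a^2 b^-1 a^3 b) = trace(a^3 b a^2)*trace(b) - trace(a^3 b a^2 b)   [inverse elimination on b] = x^4*y*z - x^3*y^2 - x^3*z^2 - x^2*y*z + x*y^2 + x*z^2 + x
assemble the triple (trace(r) - 2; trace(r a) - x; trace(r b) - y)

x^5*y - x^4*z - 4*x^3*y + 3*x^2*z + 3*x*y - z - 2; x^6*y - x^5*z - 5*x^4*y + 4*x^3*z + 6*x^2*y - 3*x*z - x - y; x^4*y*z - x^3*y^2 - x^3*z^2 - x^2*y*z + x*y^2 + x*z^2 + x - y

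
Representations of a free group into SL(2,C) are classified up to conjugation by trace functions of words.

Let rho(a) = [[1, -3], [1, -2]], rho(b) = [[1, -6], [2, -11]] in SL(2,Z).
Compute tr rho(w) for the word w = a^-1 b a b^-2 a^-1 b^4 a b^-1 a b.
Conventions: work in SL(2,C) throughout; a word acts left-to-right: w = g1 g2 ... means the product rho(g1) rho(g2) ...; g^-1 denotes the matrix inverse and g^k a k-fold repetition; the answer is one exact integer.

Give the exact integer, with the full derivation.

rho(a^-1) = [[-2, 3], [-1, 1]]
... * rho(b) = [[1, -6], [2, -11]]  ->  [[4, -21], [1, -5]]
... * rho(a) = [[1, -3], [1, -2]]  ->  [[-17, 30], [-4, 7]]
... * rho(b^-1) = [[-11, 6], [-2, 1]]  ->  [[127, -72], [30, -17]]
... * rho(b^-1) = [[-11, 6], [-2, 1]]  ->  [[-1253, 690], [-296, 163]]
... * rho(a^-1) = [[-2, 3], [-1, 1]]  ->  [[1816, -3069], [429, -725]]
... * rho(b) = [[1, -6], [2, -11]]  ->  [[-4322, 22863], [-1021, 5401]]
... * rho(b) = [[1, -6], [2, -11]]  ->  [[41404, -225561], [9781, -53285]]
... * rho(b) = [[1, -6], [2, -11]]  ->  [[-409718, 2232747], [-96789, 527449]]
... * rho(b) = [[1, -6], [2, -11]]  ->  [[4055776, -22101909], [958109, -5221205]]
... * rho(a) = [[1, -3], [1, -2]]  ->  [[-18046133, 32036490], [-4263096, 7568083]]
... * rho(b^-1) = [[-11, 6], [-2, 1]]  ->  [[134434483, -76240308], [31757890, -18010493]]
... * rho(a) = [[1, -3], [1, -2]]  ->  [[58194175, -250822833], [13747397, -59252684]]
... * rho(b) = [[1, -6], [2, -11]]  ->  [[-443451491, 2409886113], [-104757971, 569295142]]
tr = -443451491 + 569295142 = 125843651

125843651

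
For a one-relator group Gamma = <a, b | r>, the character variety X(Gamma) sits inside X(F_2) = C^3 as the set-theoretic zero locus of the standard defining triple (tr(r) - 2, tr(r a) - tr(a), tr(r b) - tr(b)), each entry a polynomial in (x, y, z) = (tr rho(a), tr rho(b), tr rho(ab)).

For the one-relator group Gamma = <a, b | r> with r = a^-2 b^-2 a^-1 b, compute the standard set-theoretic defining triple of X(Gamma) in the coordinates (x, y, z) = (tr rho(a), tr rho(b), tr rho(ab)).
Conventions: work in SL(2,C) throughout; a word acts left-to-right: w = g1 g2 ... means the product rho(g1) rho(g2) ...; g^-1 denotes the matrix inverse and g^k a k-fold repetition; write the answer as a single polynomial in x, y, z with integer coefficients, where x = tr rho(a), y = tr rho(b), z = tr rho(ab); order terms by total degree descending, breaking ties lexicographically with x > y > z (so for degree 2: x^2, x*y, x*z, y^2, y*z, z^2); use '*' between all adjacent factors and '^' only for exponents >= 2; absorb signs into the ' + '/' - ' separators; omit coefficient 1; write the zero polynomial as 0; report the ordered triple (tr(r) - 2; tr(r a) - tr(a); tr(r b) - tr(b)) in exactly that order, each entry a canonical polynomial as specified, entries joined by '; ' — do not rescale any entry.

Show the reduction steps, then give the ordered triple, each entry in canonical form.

use: trace(a^-1) = trace(a) = x
use: trace(b a b) = trace(b)*trace(a b) - trace(a)  (reduce the b square) = y*z - x
trace(b a b a) = trace(b a)*trace(b a) - trace(1)  (split on b) = z^2 - 2
apply: trace(a^-1 b a b) = trace(b a b)*trace(a) - trace(b a b a)  (eliminate a^-1) = x*y*z - x^2 - z^2 + 2
apply: trace(b^-1 a^-1 b a) = trace(a^-1 b a)*trace(b) - trace(a^-1 b a b)  (eliminate b^-1) = -x*y*z + x^2 + y^2 + z^2 - 2
trace(b^-1 a^-1 b a^-1) = trace(b^-1 a^-1 b)*trace(a) - trace(b^-1 a^-1 b a)  (eliminate a^-1) = x*y*z - y^2 - z^2 + 2
trace(a^-1 b) = trace(b)*trace(a) - trace(b a)  (eliminate a^-1) = x*y - z
use: trace(a^-1 b a^-1) = trace(a^-1 b)*trace(a) - trace(a^-1 b a)  (eliminate a^-1) = x^2*y - x*z - y
apply: trace(b^-2 a^-1 b a^-1) = trace(b^-1 a^-1 b a^-1)*trace(b) - trace(b^-1 a^-1 b a^-1 b)  (eliminate b^-1) = x*y^2*z - x^2*y - y^3 - y*z^2 + x*z + 3*y
trace(a^-2 b^-2 a^-1 b) = trace(b^-2 a^-1 b a^-1)*trace(a) - trace(b^-2 a^-1 b)  (eliminate a^-1) = x^2*y^2*z - x^3*y - x*y^3 - x*y*z^2 + x^2*z + 3*x*y - z
apply: trace(b^2) = trace(b)*trace(b) - trace(1) = y^2 - 2
apply: trace(b a b^2) = trace(b)*trace(b a b) - trace(b a) = y^2*z - x*y - z
trace(a b a) = trace(a)*trace(b a) - trace(b) = x*z - y
trace(b a b^2 a) = trace(b)*trace(a b a b) - trace(a b a) = y*z^2 - x*z - y
trace(a b^2 a^-1 b) = trace(b a b^2)*trace(a) - trace(b a b^2 a) = x*y^2*z - x^2*y - y*z^2 + y
use: trace(a b^2 a^-1 b^-1) = trace(a b^2 a^-1)*trace(b) - trace(a b^2 a^-1 b) = -x*y^2*z + x^2*y + y^3 + y*z^2 - 3*y
apply: trace(b^2 a^-1 b^-2 a) = trace(a b^2 a^-1 b^-1)*trace(b) - trace(a b^2 a^-1) = -x*y^3*z + x^2*y^2 + y^4 + y^2*z^2 - 4*y^2 + 2
trace(a^-1 b^-2 a^-1 b^2) = trace(b^2 a^-1 b^-2)*trace(a) - trace(b^2 a^-1 b^-2 a) = x*y^3*z - x^2*y^2 - y^4 - y^2*z^2 + x^2 + 4*y^2 - 2
trace(a^-2 b^-2 a^-1 b^2) = trace(a^-1 b^-2 a^-1 b^2)*trace(a) - trace(a^-1 b^-2 a^-1 b^2 a) = x^2*y^3*z - x^3*y^2 - x*y^4 - x*y^2*z^2 + x^3 + 4*x*y^2 - 3*x
assemble the triple (trace(r) - 2; trace(r a) - x; trace(r b) - y)

x^2*y^2*z - x^3*y - x*y^3 - x*y*z^2 + x^2*z + 3*x*y - z - 2; x*y^2*z - x^2*y - y^3 - y*z^2 + x*z - x + 3*y; x^2*y^3*z - x^3*y^2 - x*y^4 - x*y^2*z^2 + x^3 + 4*x*y^2 - 3*x - y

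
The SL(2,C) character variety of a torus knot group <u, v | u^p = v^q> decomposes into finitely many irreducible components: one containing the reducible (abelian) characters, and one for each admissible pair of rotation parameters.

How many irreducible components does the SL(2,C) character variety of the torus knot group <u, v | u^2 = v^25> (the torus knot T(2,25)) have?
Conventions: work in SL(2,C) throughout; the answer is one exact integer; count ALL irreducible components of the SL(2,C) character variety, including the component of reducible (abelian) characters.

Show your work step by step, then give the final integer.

13

In the torus knot group T(2,25), u^2 = v^25 is central, so an irreducible representation sends it to +I or -I (Schur).
So on each irreducible component the traces are pinned: tr(u) = 2*cos(pi*alpha/2) with 1 <= alpha <= 1, tr(v) = 2*cos(pi*beta/25) with 1 <= beta <= 24.
Consistency of u^2 = (-1)^alpha I with v^25 = (-1)^beta I forces alpha = beta (mod 2).
count pairs: odd alpha (1 choices) x odd beta (12), plus even alpha (0) x even beta (12): 1*12 + 0*12 = 12.
That is 12 components of irreducible characters, and with the reducible (abelian) component the total is 13.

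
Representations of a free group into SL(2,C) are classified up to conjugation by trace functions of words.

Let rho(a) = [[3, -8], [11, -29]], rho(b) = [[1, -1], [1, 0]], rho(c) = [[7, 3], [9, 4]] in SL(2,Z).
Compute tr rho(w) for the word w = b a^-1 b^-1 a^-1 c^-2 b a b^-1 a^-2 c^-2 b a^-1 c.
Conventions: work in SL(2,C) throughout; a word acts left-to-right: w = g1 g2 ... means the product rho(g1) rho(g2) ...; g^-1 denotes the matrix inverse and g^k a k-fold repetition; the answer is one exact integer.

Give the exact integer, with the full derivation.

rho(b) = [[1, -1], [1, 0]]
... * rho(a^-1) = [[-29, 8], [-11, 3]]  ->  [[-18, 5], [-29, 8]]
... * rho(b^-1) = [[0, 1], [-1, 1]]  ->  [[-5, -13], [-8, -21]]
... * rho(a^-1) = [[-29, 8], [-11, 3]]  ->  [[288, -79], [463, -127]]
... * rho(c^-1) = [[4, -3], [-9, 7]]  ->  [[1863, -1417], [2995, -2278]]
... * rho(c^-1) = [[4, -3], [-9, 7]]  ->  [[20205, -15508], [32482, -24931]]
... * rho(b) = [[1, -1], [1, 0]]  ->  [[4697, -20205], [7551, -32482]]
... * rho(a) = [[3, -8], [11, -29]]  ->  [[-208164, 548369], [-334649, 881570]]
... * rho(b^-1) = [[0, 1], [-1, 1]]  ->  [[-548369, 340205], [-881570, 546921]]
... * rho(a^-1) = [[-29, 8], [-11, 3]]  ->  [[12160446, -3366337], [19549399, -5411797]]
... * rho(a^-1) = [[-29, 8], [-11, 3]]  ->  [[-315623227, 87184557], [-507402804, 140159801]]
... * rho(c^-1) = [[4, -3], [-9, 7]]  ->  [[-2047153921, 1557161580], [-3291049425, 2503327019]]
... * rho(c^-1) = [[4, -3], [-9, 7]]  ->  [[-22203069904, 17041592823], [-35694140871, 27396437408]]
... * rho(b) = [[1, -1], [1, 0]]  ->  [[-5161477081, 22203069904], [-8297703463, 35694140871]]
... * rho(a^-1) = [[-29, 8], [-11, 3]]  ->  [[-94550933595, 25317393064], [-152002149154, 40700794909]]
... * rho(c) = [[7, 3], [9, 4]]  ->  [[-433999997589, -182383228529], [-697707889897, -293203267826]]
tr = -433999997589 + -293203267826 = -727203265415

-727203265415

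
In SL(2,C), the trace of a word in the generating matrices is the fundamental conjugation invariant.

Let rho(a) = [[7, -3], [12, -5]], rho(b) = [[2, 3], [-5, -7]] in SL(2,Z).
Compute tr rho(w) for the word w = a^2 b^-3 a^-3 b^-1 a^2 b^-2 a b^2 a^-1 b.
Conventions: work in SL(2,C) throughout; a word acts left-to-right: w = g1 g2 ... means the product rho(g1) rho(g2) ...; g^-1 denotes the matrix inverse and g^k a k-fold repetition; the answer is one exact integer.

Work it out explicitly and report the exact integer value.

rho(a) = [[7, -3], [12, -5]]
... * rho(a) = [[7, -3], [12, -5]]  ->  [[13, -6], [24, -11]]
... * rho(b^-1) = [[-7, -3], [5, 2]]  ->  [[-121, -51], [-223, -94]]
... * rho(b^-1) = [[-7, -3], [5, 2]]  ->  [[592, 261], [1091, 481]]
... * rho(b^-1) = [[-7, -3], [5, 2]]  ->  [[-2839, -1254], [-5232, -2311]]
... * rho(a^-1) = [[-5, 3], [-12, 7]]  ->  [[29243, -17295], [53892, -31873]]
... * rho(a^-1) = [[-5, 3], [-12, 7]]  ->  [[61325, -33336], [113016, -61435]]
... * rho(a^-1) = [[-5, 3], [-12, 7]]  ->  [[93407, -49377], [172140, -90997]]
... * rho(b^-1) = [[-7, -3], [5, 2]]  ->  [[-900734, -378975], [-1659965, -698414]]
... * rho(a) = [[7, -3], [12, -5]]  ->  [[-10852838, 4597077], [-20000723, 8471965]]
... * rho(a) = [[7, -3], [12, -5]]  ->  [[-20804942, 9573129], [-38341481, 17642344]]
... * rho(b^-1) = [[-7, -3], [5, 2]]  ->  [[193500239, 81561084], [356602087, 150309131]]
... * rho(b^-1) = [[-7, -3], [5, 2]]  ->  [[-946696253, -417378549], [-1744668954, -769187999]]
... * rho(a) = [[7, -3], [12, -5]]  ->  [[-11635416359, 4926981504], [-21442938666, 9079946857]]
... * rho(b) = [[2, 3], [-5, -7]]  ->  [[-47905740238, -69395119605], [-88285611617, -127888443997]]
... * rho(b) = [[2, 3], [-5, -7]]  ->  [[251164117549, 342048616521], [462870996751, 630362273128]]
... * rho(a^-1) = [[-5, 3], [-12, 7]]  ->  [[-5360403985997, 3147832668294], [-9878702261291, 5801148902149]]
... * rho(b) = [[2, 3], [-5, -7]]  ->  [[-26459971313464, -38116040636049], [-48763149033327, -70244149098916]]
tr = -26459971313464 + -70244149098916 = -96704120412380

-96704120412380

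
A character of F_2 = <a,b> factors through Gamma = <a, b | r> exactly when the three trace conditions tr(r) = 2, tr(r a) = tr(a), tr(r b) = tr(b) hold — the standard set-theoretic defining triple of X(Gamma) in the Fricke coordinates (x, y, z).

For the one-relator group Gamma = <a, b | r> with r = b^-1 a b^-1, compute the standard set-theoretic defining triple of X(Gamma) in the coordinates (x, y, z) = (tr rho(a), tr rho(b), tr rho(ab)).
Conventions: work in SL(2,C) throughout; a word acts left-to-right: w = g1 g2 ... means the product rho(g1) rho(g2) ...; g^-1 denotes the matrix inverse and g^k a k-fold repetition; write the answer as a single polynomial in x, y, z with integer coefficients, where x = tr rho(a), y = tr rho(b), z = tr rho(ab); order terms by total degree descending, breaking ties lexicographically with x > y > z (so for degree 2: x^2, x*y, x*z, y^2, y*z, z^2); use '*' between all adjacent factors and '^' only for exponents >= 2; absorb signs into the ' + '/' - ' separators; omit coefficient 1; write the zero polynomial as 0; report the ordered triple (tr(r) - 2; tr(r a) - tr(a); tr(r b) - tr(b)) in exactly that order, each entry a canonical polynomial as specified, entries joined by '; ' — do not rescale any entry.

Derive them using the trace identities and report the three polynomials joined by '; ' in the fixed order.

so tr(a b^-1) = tr(a) * tr(b) - tr(a b) = x*y - z
so tr(b^-1 a b^-1) = tr(a b^-1) * tr(b) - tr(a) = x*y^2 - y*z - x
reduce: tr(a^2) = tr(a) * tr(a) - tr(1)  (reduce the a square) = x^2 - 2
tr(a^2 b) = tr(a) * tr(b a) - tr(b)  (reduce the a square) = x*z - y
reduce: tr(a b^-1 a) = tr(a^2) * tr(b) - tr(a^2 b)  (eliminate b^-1) = x^2*y - x*z - y
reduce: tr(a b a b) = tr(b a) * tr(b a) - tr(1)  (split on b) = z^2 - 2
tr(a b^-1 a b) = tr(a b a) * tr(b) - tr(a b a b)  (eliminate b^-1) = x*y*z - y^2 - z^2 + 2
so tr(b^-1 a b^-1 a) = tr(a b^-1 a) * tr(b) - tr(a b^-1 a b)  (eliminate b^-1) = x^2*y^2 - 2*x*y*z + z^2 - 2
assemble the triple (tr(r) - 2; tr(r a) - x; tr(r b) - y)

x*y^2 - y*z - x - 2; x^2*y^2 - 2*x*y*z + z^2 - x - 2; x*y - y - z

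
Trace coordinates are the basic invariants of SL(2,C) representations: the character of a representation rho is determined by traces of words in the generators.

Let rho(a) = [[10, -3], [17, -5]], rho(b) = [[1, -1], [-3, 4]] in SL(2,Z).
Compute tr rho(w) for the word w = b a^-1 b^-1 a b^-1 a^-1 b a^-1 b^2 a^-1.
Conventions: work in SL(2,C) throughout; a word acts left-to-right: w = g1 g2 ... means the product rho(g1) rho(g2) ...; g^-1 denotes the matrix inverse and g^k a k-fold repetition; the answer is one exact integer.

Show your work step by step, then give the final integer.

rho(b) = [[1, -1], [-3, 4]]
... * rho(a^-1) = [[-5, 3], [-17, 10]]  ->  [[12, -7], [-53, 31]]
... * rho(b^-1) = [[4, 1], [3, 1]]  ->  [[27, 5], [-119, -22]]
... * rho(a) = [[10, -3], [17, -5]]  ->  [[355, -106], [-1564, 467]]
... * rho(b^-1) = [[4, 1], [3, 1]]  ->  [[1102, 249], [-4855, -1097]]
... * rho(a^-1) = [[-5, 3], [-17, 10]]  ->  [[-9743, 5796], [42924, -25535]]
... * rho(b) = [[1, -1], [-3, 4]]  ->  [[-27131, 32927], [119529, -145064]]
... * rho(a^-1) = [[-5, 3], [-17, 10]]  ->  [[-424104, 247877], [1868443, -1092053]]
... * rho(b) = [[1, -1], [-3, 4]]  ->  [[-1167735, 1415612], [5144602, -6236655]]
... * rho(b) = [[1, -1], [-3, 4]]  ->  [[-5414571, 6830183], [23854567, -30091222]]
... * rho(a^-1) = [[-5, 3], [-17, 10]]  ->  [[-89040256, 52058117], [392277939, -229348519]]
tr = -89040256 + -229348519 = -318388775

-318388775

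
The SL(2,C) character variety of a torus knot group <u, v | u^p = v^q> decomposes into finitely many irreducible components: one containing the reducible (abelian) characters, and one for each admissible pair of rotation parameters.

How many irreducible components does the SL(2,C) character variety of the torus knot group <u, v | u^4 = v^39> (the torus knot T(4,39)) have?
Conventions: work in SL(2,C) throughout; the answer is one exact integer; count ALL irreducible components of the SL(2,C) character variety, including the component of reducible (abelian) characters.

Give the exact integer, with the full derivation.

58

Gamma = < u, v | u^4 = v^39 > (torus knot T(4,39)); the central element u^4 = v^39 acts as +I or -I in any irreducible SL(2,C) representation.
So on each irreducible component the traces are pinned: tr(u) = 2*cos(pi*alpha/4) with 1 <= alpha <= 3, tr(v) = 2*cos(pi*beta/39) with 1 <= beta <= 38.
u^4 = (-1)^alpha I and v^39 = (-1)^beta I must agree, so alpha and beta have equal parity.
Enumerate parity-matched pairs: 2*19 odd-odd plus 1*19 even-even gives 57.
Total: 57 irreducible-character components + 1 reducible (abelian) component = 58.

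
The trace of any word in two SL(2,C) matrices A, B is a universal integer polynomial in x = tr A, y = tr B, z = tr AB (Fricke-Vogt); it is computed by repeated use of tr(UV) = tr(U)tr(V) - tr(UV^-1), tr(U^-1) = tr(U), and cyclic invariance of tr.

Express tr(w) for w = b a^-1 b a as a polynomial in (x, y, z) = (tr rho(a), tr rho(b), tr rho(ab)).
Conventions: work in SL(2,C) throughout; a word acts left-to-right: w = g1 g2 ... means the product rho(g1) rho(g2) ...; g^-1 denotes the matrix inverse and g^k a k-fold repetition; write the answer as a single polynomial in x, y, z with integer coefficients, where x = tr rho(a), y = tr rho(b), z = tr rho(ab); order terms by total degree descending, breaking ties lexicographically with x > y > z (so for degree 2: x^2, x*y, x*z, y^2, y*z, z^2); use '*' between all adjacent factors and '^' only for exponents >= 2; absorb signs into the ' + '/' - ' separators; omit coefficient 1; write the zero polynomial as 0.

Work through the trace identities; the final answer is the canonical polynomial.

x*y*z - x^2 - z^2 + 2

tr(b a b) = tr(b) tr(a b) - tr(a) = y*z - x
tr(b a b a) = tr(b a) tr(b a) - tr(1) = z^2 - 2
tr(b a^-1 b a) = tr(b a b) tr(a) - tr(b a b a) = x*y*z - x^2 - z^2 + 2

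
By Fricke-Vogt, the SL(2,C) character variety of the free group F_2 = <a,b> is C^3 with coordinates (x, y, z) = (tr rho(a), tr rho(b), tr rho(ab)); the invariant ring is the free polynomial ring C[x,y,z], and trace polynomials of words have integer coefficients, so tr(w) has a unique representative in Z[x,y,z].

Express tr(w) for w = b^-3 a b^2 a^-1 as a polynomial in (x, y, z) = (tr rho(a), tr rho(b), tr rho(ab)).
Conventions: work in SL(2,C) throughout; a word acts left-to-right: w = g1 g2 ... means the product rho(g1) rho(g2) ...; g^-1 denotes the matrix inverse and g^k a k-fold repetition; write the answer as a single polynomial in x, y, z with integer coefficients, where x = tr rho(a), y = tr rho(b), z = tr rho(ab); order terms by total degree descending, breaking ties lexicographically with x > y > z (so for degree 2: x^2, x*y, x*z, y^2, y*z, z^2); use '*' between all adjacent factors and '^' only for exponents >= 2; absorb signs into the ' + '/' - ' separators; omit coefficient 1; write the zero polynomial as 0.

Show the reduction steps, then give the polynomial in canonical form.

and trace(b^2) = trace(b) * trace(b) - trace(1)   [square of b] = y^2 - 2
trace(b a b) = trace(b) * trace(a b) - trace(a)   [square of b] = y*z - x
trace(b a b^2) = trace(b) * trace(b a b) - trace(b a)   [square of b] = y^2*z - x*y - z
trace(a b a b) = trace(a b) * trace(a b) - trace(1)   [split at a repeated a] = z^2 - 2
and trace(a b a) = trace(a) * trace(b a) - trace(b)   [square of a] = x*z - y
trace(b a b^2 a) = trace(b) * trace(a b a b) - trace(a b a)   [square of b] = y*z^2 - x*z - y
trace(a b^2 a^-1 b) = trace(b a b^2) * trace(a) - trace(b a b^2 a)   [inverse elimination on a] = x*y^2*z - x^2*y - y*z^2 + y
next, trace(a b^2 a^-1 b^-1) = trace(a b^2 a^-1) * trace(b) - trace(a b^2 a^-1 b)   [inverse elimination on b] = -x*y^2*z + x^2*y + y^3 + y*z^2 - 3*y
trace(b^-2 a b^2 a^-1) = trace(a b^2 a^-1 b^-1) * trace(b) - trace(a b^2 a^-1)   [inverse elimination on b] = -x*y^3*z + x^2*y^2 + y^4 + y^2*z^2 - 4*y^2 + 2
trace(b^-3 a b^2 a^-1) = trace(b^-2 a b^2 a^-1) * trace(b) - trace(b^-2 a b^2 a^-1 b)   [inverse elimination on b] = -x*y^4*z + x^2*y^3 + y^5 + y^3*z^2 + x*y^2*z - x^2*y - 5*y^3 - y*z^2 + 5*y

-x*y^4*z + x^2*y^3 + y^5 + y^3*z^2 + x*y^2*z - x^2*y - 5*y^3 - y*z^2 + 5*y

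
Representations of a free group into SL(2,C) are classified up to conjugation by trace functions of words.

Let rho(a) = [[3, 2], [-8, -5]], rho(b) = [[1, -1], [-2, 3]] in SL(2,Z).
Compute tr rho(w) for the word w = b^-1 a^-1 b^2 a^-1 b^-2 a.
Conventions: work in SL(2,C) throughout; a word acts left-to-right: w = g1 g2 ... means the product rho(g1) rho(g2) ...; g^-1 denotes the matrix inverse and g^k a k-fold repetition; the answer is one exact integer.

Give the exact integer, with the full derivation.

-136

rho(b^-1) = [[3, 1], [2, 1]]
... * rho(a^-1) = [[-5, -2], [8, 3]]  ->  [[-7, -3], [-2, -1]]
... * rho(b) = [[1, -1], [-2, 3]]  ->  [[-1, -2], [0, -1]]
... * rho(b) = [[1, -1], [-2, 3]]  ->  [[3, -5], [2, -3]]
... * rho(a^-1) = [[-5, -2], [8, 3]]  ->  [[-55, -21], [-34, -13]]
... * rho(b^-1) = [[3, 1], [2, 1]]  ->  [[-207, -76], [-128, -47]]
... * rho(b^-1) = [[3, 1], [2, 1]]  ->  [[-773, -283], [-478, -175]]
... * rho(a) = [[3, 2], [-8, -5]]  ->  [[-55, -131], [-34, -81]]
tr = -55 + -81 = -136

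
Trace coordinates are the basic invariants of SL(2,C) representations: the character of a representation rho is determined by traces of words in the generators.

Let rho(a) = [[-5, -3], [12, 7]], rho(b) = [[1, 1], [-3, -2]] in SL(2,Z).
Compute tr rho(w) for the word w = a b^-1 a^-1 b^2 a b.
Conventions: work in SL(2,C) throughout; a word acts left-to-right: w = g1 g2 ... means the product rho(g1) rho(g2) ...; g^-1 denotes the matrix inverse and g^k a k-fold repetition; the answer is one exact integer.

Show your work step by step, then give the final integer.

rho(a) = [[-5, -3], [12, 7]]
... * rho(b^-1) = [[-2, -1], [3, 1]]  ->  [[1, 2], [-3, -5]]
... * rho(a^-1) = [[7, 3], [-12, -5]]  ->  [[-17, -7], [39, 16]]
... * rho(b) = [[1, 1], [-3, -2]]  ->  [[4, -3], [-9, 7]]
... * rho(b) = [[1, 1], [-3, -2]]  ->  [[13, 10], [-30, -23]]
... * rho(a) = [[-5, -3], [12, 7]]  ->  [[55, 31], [-126, -71]]
... * rho(b) = [[1, 1], [-3, -2]]  ->  [[-38, -7], [87, 16]]
tr = -38 + 16 = -22

-22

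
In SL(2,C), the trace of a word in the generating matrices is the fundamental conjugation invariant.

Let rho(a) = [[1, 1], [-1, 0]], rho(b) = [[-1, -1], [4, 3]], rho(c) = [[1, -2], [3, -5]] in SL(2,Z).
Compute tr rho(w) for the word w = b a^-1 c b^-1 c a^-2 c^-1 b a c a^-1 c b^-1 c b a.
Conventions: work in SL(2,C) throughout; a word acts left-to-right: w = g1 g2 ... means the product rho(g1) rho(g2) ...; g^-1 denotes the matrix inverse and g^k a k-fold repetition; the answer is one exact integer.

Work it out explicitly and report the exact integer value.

-535136

rho(b) = [[-1, -1], [4, 3]]
... * rho(a^-1) = [[0, -1], [1, 1]]  ->  [[-1, 0], [3, -1]]
... * rho(c) = [[1, -2], [3, -5]]  ->  [[-1, 2], [0, -1]]
... * rho(b^-1) = [[3, 1], [-4, -1]]  ->  [[-11, -3], [4, 1]]
... * rho(c) = [[1, -2], [3, -5]]  ->  [[-20, 37], [7, -13]]
... * rho(a^-1) = [[0, -1], [1, 1]]  ->  [[37, 57], [-13, -20]]
... * rho(a^-1) = [[0, -1], [1, 1]]  ->  [[57, 20], [-20, -7]]
... * rho(c^-1) = [[-5, 2], [-3, 1]]  ->  [[-345, 134], [121, -47]]
... * rho(b) = [[-1, -1], [4, 3]]  ->  [[881, 747], [-309, -262]]
... * rho(a) = [[1, 1], [-1, 0]]  ->  [[134, 881], [-47, -309]]
... * rho(c) = [[1, -2], [3, -5]]  ->  [[2777, -4673], [-974, 1639]]
... * rho(a^-1) = [[0, -1], [1, 1]]  ->  [[-4673, -7450], [1639, 2613]]
... * rho(c) = [[1, -2], [3, -5]]  ->  [[-27023, 46596], [9478, -16343]]
... * rho(b^-1) = [[3, 1], [-4, -1]]  ->  [[-267453, -73619], [93806, 25821]]
... * rho(c) = [[1, -2], [3, -5]]  ->  [[-488310, 903001], [171269, -316717]]
... * rho(b) = [[-1, -1], [4, 3]]  ->  [[4100314, 3197313], [-1438137, -1121420]]
... * rho(a) = [[1, 1], [-1, 0]]  ->  [[903001, 4100314], [-316717, -1438137]]
tr = 903001 + -1438137 = -535136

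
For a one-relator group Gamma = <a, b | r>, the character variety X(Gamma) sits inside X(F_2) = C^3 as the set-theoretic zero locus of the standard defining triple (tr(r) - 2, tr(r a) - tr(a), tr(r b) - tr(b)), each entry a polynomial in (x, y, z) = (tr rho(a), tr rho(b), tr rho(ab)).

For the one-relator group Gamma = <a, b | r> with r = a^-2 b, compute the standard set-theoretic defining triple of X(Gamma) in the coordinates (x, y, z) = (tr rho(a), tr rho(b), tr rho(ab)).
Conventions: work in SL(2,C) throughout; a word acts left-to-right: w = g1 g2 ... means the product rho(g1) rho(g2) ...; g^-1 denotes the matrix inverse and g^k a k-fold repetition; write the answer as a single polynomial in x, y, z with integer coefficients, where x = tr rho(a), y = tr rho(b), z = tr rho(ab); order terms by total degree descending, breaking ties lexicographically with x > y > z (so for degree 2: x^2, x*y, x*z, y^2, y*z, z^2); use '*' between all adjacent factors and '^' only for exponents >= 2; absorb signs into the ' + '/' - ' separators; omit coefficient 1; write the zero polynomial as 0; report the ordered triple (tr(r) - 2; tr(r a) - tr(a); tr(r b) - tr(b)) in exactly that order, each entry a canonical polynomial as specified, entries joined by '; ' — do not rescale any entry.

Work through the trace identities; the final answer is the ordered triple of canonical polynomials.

x^2*y - x*z - y - 2; x*y - x - z; x^2*y^2 - x*y*z - x^2 - y^2 - y + 2

reduce: tr(a^-1 b) = tr(b) tr(a) - tr(b a)   [inverse elimination on a] = x*y - z
tr(a^-2 b) = tr(a^-1 b) tr(a) - tr(a^-1 b a)   [inverse elimination on a] = x^2*y - x*z - y
so tr(b^2) = tr(b) tr(b) - tr(1)  (reduce the b square) = y^2 - 2
so tr(b^2 a) = tr(b) tr(a b) - tr(a)  (reduce the b square) = y*z - x
tr(b^2 a^-1) = tr(b^2) tr(a) - tr(b^2 a)  (eliminate a^-1) = x*y^2 - y*z - x
tr(a^-2 b^2) = tr(b^2 a^-1) tr(a) - tr(b^2)  (eliminate a^-1) = x^2*y^2 - x*y*z - x^2 - y^2 + 2
assemble the triple (tr(r) - 2; tr(r a) - x; tr(r b) - y)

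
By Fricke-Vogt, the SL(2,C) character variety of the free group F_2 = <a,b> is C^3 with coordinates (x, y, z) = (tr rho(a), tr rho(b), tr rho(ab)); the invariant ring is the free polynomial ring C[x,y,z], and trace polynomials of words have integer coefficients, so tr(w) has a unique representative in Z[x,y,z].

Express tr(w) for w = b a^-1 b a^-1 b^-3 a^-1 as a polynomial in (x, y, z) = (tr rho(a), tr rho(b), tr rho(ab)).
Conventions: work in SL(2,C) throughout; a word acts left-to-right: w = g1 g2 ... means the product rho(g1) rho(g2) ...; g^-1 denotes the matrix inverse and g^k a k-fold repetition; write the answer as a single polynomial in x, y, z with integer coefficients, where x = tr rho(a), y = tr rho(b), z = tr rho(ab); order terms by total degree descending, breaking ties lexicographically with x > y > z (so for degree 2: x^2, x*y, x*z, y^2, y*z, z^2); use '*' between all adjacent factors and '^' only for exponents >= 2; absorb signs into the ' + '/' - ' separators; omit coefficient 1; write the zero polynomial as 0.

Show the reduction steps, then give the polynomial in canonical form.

x^2*y^4*z - x^3*y^3 - x*y^5 - 2*x*y^3*z^2 + x^2*y^2*z + y^4*z + y^2*z^3 + 4*x*y^3 + x*y*z^2 - 5*y^2*z - z^3 - x*y + 3*z

next, tr(a^-1) = tr(a) = x
next, tr(a b a) = tr(a)*tr(b a) - tr(b)  (reduce the a square) = x*z - y
tr(a b a b) = tr(b a)*tr(b a) - tr(1)  (split on b) = z^2 - 2
tr(b a b^-1 a) = tr(a b a)*tr(b) - tr(a b a b)  (eliminate b^-1) = x*y*z - y^2 - z^2 + 2
and tr(b^-1 a^-1 b a) = tr(b a b^-1)*tr(a) - tr(b a b^-1 a)  (eliminate a^-1) = -x*y*z + x^2 + y^2 + z^2 - 2
tr(b^-1 a^-1 b a^-1) = tr(b^-1 a^-1 b)*tr(a) - tr(b^-1 a^-1 b a)  (eliminate a^-1) = x*y*z - y^2 - z^2 + 2
and tr(b a^-1) = tr(b)*tr(a) - tr(b a)  (eliminate a^-1) = x*y - z
and tr(a^-1 b a^-1) = tr(b a^-1)*tr(a) - tr(b)  (eliminate a^-1) = x^2*y - x*z - y
and tr(b^-2 a^-1 b a^-1) = tr(b^-1 a^-1 b a^-1)*tr(b) - tr(b^-1 a^-1 b a^-1 b)  (eliminate b^-1) = x*y^2*z - x^2*y - y^3 - y*z^2 + x*z + 3*y
next, tr(b^2 a) = tr(b)*tr(a b) - tr(a)  (reduce the b square) = y*z - x
next, tr(b^2) = tr(b)*tr(b) - tr(1)  (reduce the b square) = y^2 - 2
tr(a b^2 a) = tr(a)*tr(b^2 a) - tr(b^2)  (reduce the a square) = x*y*z - x^2 - y^2 + 2
tr(b^2 a b^-2 a) = tr(a b^2 a b^-1)*tr(b) - tr(a b^2 a)  (eliminate b^-1) = x*y^3*z - x^2*y^2 - y^4 - y^2*z^2 + x^2 + 4*y^2 - 2
tr(b a b^-2 a^-1 b) = tr(b^2 a b^-2)*tr(a) - tr(b^2 a b^-2 a)  (eliminate a^-1) = -x*y^3*z + x^2*y^2 + y^4 + y^2*z^2 - 4*y^2 + 2
tr(b a b a b) = tr(b)*tr(a b a b) - tr(a b a)  (reduce the b square) = y*z^2 - x*z - y
next, tr(b a b a b a) = tr(a b)*tr(a b a b) - tr(a^-1 b^-1)  (split on a) = z^3 - 3*z
tr(a^-1 b a b a b) = tr(b a b a b)*tr(a) - tr(b a b a b a)  (eliminate a^-1) = x*y*z^2 - x^2*z - z^3 - x*y + 3*z
and tr(b^-1 a^-1 b a b a) = tr(a^-1 b a b a)*tr(b) - tr(a^-1 b a b a b)  (eliminate b^-1) = -x*y*z^2 + x^2*z + y^2*z + z^3 - 3*z
next, tr(b a b^-2 a^-1 b a) = tr(b^-1 a^-1 b a b a)*tr(b) - tr(b^-1 a^-1 b a b a b)  (eliminate b^-1) = -x*y^2*z^2 + x^2*y*z + y^3*z + y*z^3 - 4*y*z + x
tr(b^-2 a^-1 b a^-1 b a) = tr(b a b^-2 a^-1 b)*tr(a) - tr(b a b^-2 a^-1 b a)  (eliminate a^-1) = -x^2*y^3*z + x^3*y^2 + x*y^4 + 2*x*y^2*z^2 - x^2*y*z - y^3*z - y*z^3 - 4*x*y^2 + 4*y*z + x
next, tr(b a b^-1 a^-1 b) = tr(b^2 a b^-1)*tr(a) - tr(b^2 a b^-1 a)  (eliminate a^-1) = -x*y^2*z + x^2*y + y^3 + y*z^2 - 3*y
next, tr(b^-1 a^-1 b a^-1 b a) = tr(b a b^-1 a^-1 b)*tr(a) - tr(b a b^-1 a^-1 b a)  (eliminate a^-1) = -x^2*y^2*z + x^3*y + x*y^3 + 2*x*y*z^2 - x^2*z - y^2*z - z^3 - 3*x*y + 3*z
tr(b^-3 a^-1 b a^-1 b a) = tr(b^-2 a^-1 b a^-1 b a)*tr(b) - tr(b^-2 a^-1 b a^-1 b a b)  (eliminate b^-1) = -x^2*y^4*z + x^3*y^3 + x*y^5 + 2*x*y^3*z^2 - y^4*z - y^2*z^3 - x^3*y - 5*x*y^3 - 2*x*y*z^2 + x^2*z + 5*y^2*z + z^3 + 4*x*y - 3*z
tr(b a^-1 b a^-1 b^-3 a^-1) = tr(b^-3 a^-1 b a^-1 b)*tr(a) - tr(b^-3 a^-1 b a^-1 b a)  (eliminate a^-1) = x^2*y^4*z - x^3*y^3 - x*y^5 - 2*x*y^3*z^2 + x^2*y^2*z + y^4*z + y^2*z^3 + 4*x*y^3 + x*y*z^2 - 5*y^2*z - z^3 - x*y + 3*z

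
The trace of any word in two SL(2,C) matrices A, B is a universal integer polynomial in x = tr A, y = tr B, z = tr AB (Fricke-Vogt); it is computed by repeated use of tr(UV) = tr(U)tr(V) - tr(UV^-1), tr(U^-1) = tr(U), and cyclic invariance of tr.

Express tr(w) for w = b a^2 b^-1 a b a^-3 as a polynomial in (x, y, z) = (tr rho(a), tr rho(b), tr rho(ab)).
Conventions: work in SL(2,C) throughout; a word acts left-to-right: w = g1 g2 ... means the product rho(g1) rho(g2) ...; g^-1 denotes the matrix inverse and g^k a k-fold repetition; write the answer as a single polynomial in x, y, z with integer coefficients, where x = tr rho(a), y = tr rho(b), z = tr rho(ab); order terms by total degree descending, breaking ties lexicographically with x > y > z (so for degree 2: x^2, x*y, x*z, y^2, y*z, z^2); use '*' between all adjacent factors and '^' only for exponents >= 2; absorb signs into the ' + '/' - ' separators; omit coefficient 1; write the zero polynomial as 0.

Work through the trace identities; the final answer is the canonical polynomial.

tr(a b a) = tr(a) tr(b a) - tr(b)   [square of a] = x*z - y
apply: tr(a^3 b) = tr(a) tr(a b a) - tr(a b)   [square of a] = x^2*z - x*y - z
apply: tr(a^2) = tr(a) tr(a) - tr(1)   [square of a] = x^2 - 2
tr(a^3) = tr(a) tr(a^2) - tr(a)   [square of a] = x^3 - 3*x
tr(a b^2 a^2) = tr(b) tr(a^3 b) - tr(a^3)   [square of b] = x^2*y*z - x^3 - x*y^2 - y*z + 3*x
tr(a b a b) = tr(b a) tr(b a) - tr(1)   [split at a repeated b] = z^2 - 2
apply: tr(b a b^2 a) = tr(b) tr(a b a b) - tr(a b a)   [square of b] = y*z^2 - x*z - y
tr(b a b) = tr(b) tr(a b) - tr(a)   [square of b] = y*z - x
tr(b a b^2) = tr(b) tr(b a b) - tr(b a)   [square of b] = y^2*z - x*y - z
tr(a b^2 a^2 b) = tr(a) tr(b a b^2 a) - tr(b a b^2)   [square of a] = x*y*z^2 - x^2*z - y^2*z + z
tr(b a^2 b^-1 a b) = tr(a b^2 a^2) tr(b) - tr(a b^2 a^2 b)   [inverse elimination on b] = x^2*y^2*z - x^3*y - x*y^3 - x*y*z^2 + x^2*z + 3*x*y - z
apply: tr(b a b a^2) = tr(a) tr(b a b a) - tr(b a b)   [square of a] = x*z^2 - y*z - x
apply: tr(a b a b a^2) = tr(a) tr(b a b a^2) - tr(b a b a)   [square of a] = x^2*z^2 - x*y*z - x^2 - z^2 + 2
apply: tr(b a b a b a) = tr(a b a b) tr(a b) - tr(b a)   [split at a repeated a] = z^3 - 3*z
apply: tr(a b a b a^2 b) = tr(a) tr(b a b a b a) - tr(b a b a b)   [square of a] = x*z^3 - y*z^2 - 2*x*z + y
tr(b a^2 b^-1 a b a) = tr(a b a b a^2) tr(b) - tr(a b a b a^2 b)   [inverse elimination on b] = x^2*y*z^2 - x*y^2*z - x*z^3 - x^2*y + 2*x*z + y
use: tr(a^-1 b a^2 b^-1 a b) = tr(b a^2 b^-1 a b) tr(a) - tr(b a^2 b^-1 a b a)   [inverse elimination on a] = x^3*y^2*z - x^4*y - x^2*y^3 - 2*x^2*y*z^2 + x^3*z + x*y^2*z + x*z^3 + 4*x^2*y - 3*x*z - y
apply: tr(a^-2 b a^2 b^-1 a b) = tr(a^-1 b a^2 b^-1 a b) tr(a) - tr(a^-1 b a^2 b^-1 a b a)   [inverse elimination on a] = x^4*y^2*z - x^5*y - x^3*y^3 - 2*x^3*y*z^2 + x^4*z + x^2*z^3 + 5*x^3*y + x*y^3 + x*y*z^2 - 4*x^2*z - 4*x*y + z
apply: tr(b a^2 b^-1 a b a^-3) = tr(a^-2 b a^2 b^-1 a b) tr(a) - tr(a^-2 b a^2 b^-1 a b a)   [inverse elimination on a] = x^5*y^2*z - x^6*y - x^4*y^3 - 2*x^4*y*z^2 + x^5*z - x^3*y^2*z + x^3*z^3 + 6*x^4*y + 2*x^2*y^3 + 3*x^2*y*z^2 - 5*x^3*z - x*y^2*z - x*z^3 - 8*x^2*y + 4*x*z + y

x^5*y^2*z - x^6*y - x^4*y^3 - 2*x^4*y*z^2 + x^5*z - x^3*y^2*z + x^3*z^3 + 6*x^4*y + 2*x^2*y^3 + 3*x^2*y*z^2 - 5*x^3*z - x*y^2*z - x*z^3 - 8*x^2*y + 4*x*z + y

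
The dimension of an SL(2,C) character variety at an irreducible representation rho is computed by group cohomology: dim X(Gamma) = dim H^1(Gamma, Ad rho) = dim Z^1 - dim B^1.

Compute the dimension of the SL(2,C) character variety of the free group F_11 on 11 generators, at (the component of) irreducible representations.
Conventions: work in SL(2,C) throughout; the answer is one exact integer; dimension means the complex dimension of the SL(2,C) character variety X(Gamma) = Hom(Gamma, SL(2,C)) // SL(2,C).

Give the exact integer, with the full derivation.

Gamma = F_11 has 11 generators and no relators.
Z^1(Gamma, Ad rho) = (sl_2)^11: a cocycle is a free choice of one sl_2 vector per generator, so dim Z^1 = 3*11 = 33.
dim B^1 = 3: the coboundary map is injective because an irreducible image has centralizer 0 in sl_2.
dim H^1 = 33 - 3 = 30, which is dim X.

30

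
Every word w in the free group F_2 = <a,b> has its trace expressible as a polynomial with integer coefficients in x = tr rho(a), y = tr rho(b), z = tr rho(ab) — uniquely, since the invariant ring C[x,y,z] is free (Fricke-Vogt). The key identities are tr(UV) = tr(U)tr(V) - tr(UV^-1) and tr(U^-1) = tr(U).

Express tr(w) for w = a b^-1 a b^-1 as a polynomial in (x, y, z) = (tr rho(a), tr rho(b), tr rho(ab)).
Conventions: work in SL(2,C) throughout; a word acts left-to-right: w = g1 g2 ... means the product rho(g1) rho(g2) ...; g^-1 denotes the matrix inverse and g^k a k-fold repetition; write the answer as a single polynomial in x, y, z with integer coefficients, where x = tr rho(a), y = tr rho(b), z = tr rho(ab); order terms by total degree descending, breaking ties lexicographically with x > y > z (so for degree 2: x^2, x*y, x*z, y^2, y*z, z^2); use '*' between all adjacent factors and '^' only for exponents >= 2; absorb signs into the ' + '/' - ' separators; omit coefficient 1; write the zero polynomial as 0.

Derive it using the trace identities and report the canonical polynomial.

so trace(a^2) = trace(a) trace(a) - trace(1) = x^2 - 2
trace(a^2 b) = trace(a) trace(b a) - trace(b) = x*z - y
trace(a b^-1 a) = trace(a^2) trace(b) - trace(a^2 b) = x^2*y - x*z - y
so trace(a b a b) = trace(a b) trace(a b) - trace(1)   [split at repeated a] = z^2 - 2
trace(a b^-1 a b) = trace(a b a) trace(b) - trace(a b a b) = x*y*z - y^2 - z^2 + 2
reduce: trace(a b^-1 a b^-1) = trace(a b^-1 a) trace(b) - trace(a b^-1 a b) = x^2*y^2 - 2*x*y*z + z^2 - 2

x^2*y^2 - 2*x*y*z + z^2 - 2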